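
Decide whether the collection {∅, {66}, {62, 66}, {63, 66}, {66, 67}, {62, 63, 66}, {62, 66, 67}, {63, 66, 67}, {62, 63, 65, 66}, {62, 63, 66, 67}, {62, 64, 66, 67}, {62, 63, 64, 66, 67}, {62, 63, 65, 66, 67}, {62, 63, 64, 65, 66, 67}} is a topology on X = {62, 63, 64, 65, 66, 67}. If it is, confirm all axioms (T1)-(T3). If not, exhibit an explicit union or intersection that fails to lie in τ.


τ IS a topology on X.

Axiom (T1): ∅ ∈ τ? Yes; X ∈ τ? Yes.
Axiom (T2/T3): check pairwise unions and intersections of members of τ.
All pairwise intersections and unions checked — each lies in τ. Therefore τ satisfies (T1), (T2), (T3): it IS a topology on X.


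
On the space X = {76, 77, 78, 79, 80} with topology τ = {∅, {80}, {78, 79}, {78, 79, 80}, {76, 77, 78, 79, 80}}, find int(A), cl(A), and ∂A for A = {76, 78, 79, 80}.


int(A) = {78, 79, 80}, cl(A) = {76, 77, 78, 79, 80}, ∂A = {76, 77}.

Closed sets in (X, τ) are complements of opens:
  closed(X, τ) = {∅, {76, 77}, {76, 77, 80}, {76, 77, 78, 79}, {76, 77, 78, 79, 80}}.
int(A) = ⋃ {U ∈ τ : U ⊆ A}. Opens contained in A: ∅, {80}, {78, 79}, {78, 79, 80}.
Taking the union of these: int(A) = {78, 79, 80}.
cl(A) = ⋂ {C closed : A ⊆ C}. Closed sets containing A: {76, 77, 78, 79, 80}.
Intersecting these: cl(A) = {76, 77, 78, 79, 80}.
∂A = cl(A) ∖ int(A) = {76, 77, 78, 79, 80} ∖ {78, 79, 80} = {76, 77}.


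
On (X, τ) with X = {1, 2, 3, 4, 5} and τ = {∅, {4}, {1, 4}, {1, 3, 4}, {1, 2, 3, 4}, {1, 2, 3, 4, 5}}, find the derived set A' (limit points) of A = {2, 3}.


A' = {2, 5}

For each x ∈ X, list the open sets U ∈ τ with x ∈ U, then check whether U ∩ (A ∖ {x}) ≠ ∅ for every such U.
  x = 1: open {1, 4} ∋ x has {1, 4} ∩ (A ∖ {1}) = ∅, so x is NOT a limit point.
  x = 2: opens ∋ x are {1, 2, 3, 4}, {1, 2, 3, 4, 5}; each meets A ∖ {2}, so x IS a limit point.
  x = 3: open {1, 3, 4} ∋ x has {1, 3, 4} ∩ (A ∖ {3}) = ∅, so x is NOT a limit point.
  x = 4: open {4} ∋ x has {4} ∩ (A ∖ {4}) = ∅, so x is NOT a limit point.
  x = 5: opens ∋ x are {1, 2, 3, 4, 5}; each meets A ∖ {5}, so x IS a limit point.
Collecting: A' = {2, 5}.


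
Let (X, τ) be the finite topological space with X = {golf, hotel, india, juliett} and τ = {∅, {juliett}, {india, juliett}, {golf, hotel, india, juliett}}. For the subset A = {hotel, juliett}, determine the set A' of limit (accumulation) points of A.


A' = {golf, hotel, india}

For each x ∈ X, list the open sets U ∈ τ with x ∈ U, then check whether U ∩ (A ∖ {x}) ≠ ∅ for every such U.
  x = golf: opens ∋ x are {golf, hotel, india, juliett}; each meets A ∖ {golf}, so x IS a limit point.
  x = hotel: opens ∋ x are {golf, hotel, india, juliett}; each meets A ∖ {hotel}, so x IS a limit point.
  x = india: opens ∋ x are {india, juliett}, {golf, hotel, india, juliett}; each meets A ∖ {india}, so x IS a limit point.
  x = juliett: open {juliett} ∋ x has {juliett} ∩ (A ∖ {juliett}) = ∅, so x is NOT a limit point.
Collecting: A' = {golf, hotel, india}.


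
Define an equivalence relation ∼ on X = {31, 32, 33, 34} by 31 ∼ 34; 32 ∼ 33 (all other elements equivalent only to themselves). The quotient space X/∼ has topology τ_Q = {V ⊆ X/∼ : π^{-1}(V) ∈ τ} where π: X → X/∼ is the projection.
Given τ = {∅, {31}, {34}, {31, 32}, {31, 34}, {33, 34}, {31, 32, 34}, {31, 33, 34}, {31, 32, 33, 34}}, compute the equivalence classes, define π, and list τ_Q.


X/∼ = {[31=34], [32=33]}; |τ_Q| = 3.

Equivalence classes: [31=34], [32=33].
Quotient map π: X → X/∼ sends 31 ↦ [31=34], 32 ↦ [32=33], 33 ↦ [32=33], 34 ↦ [31=34].
For each subset V ⊆ X/∼, compute π^{-1}(V) ⊆ X and check whether π^{-1}(V) ∈ τ. V is open in τ_Q iff π^{-1}(V) ∈ τ.
  V = {}: π^{-1}(V) = ∅ ∈ τ ✓.
  V = {[31=34]}: π^{-1}(V) = {31, 34} ∈ τ ✓.
  V = {[32=33]}: π^{-1}(V) = {32, 33} ∉ τ ✗.
  V = {[31=34], [32=33]}: π^{-1}(V) = {31, 32, 33, 34} ∈ τ ✓.
Open sets in the quotient: τ_Q = {{}, {[31=34]}, {[31=34], [32=33]}} (3 elements).


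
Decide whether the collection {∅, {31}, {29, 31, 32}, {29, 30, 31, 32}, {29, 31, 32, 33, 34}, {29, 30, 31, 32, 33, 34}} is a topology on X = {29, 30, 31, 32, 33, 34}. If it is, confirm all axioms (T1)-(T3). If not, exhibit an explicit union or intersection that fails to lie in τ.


τ IS a topology on X.

Axiom (T1): ∅ ∈ τ? Yes; X ∈ τ? Yes.
Axiom (T2/T3): check pairwise unions and intersections of members of τ.
All pairwise intersections and unions checked — each lies in τ. Therefore τ satisfies (T1), (T2), (T3): it IS a topology on X.


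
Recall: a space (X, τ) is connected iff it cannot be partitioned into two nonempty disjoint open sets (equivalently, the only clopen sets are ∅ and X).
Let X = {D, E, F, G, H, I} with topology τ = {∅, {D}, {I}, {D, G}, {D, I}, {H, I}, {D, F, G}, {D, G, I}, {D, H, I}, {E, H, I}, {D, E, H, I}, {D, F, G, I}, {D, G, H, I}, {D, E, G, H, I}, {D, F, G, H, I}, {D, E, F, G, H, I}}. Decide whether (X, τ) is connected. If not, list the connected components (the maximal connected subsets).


(X, τ) is disconnected; components = [{D, F, G}, {E, H, I}].

Find clopen sets (U ∈ τ with X ∖ U ∈ τ):
  U = ∅, X ∖ U = {D, E, F, G, H, I} — both open, so U is clopen.
  U = {D, F, G}, X ∖ U = {E, H, I} — both open, so U is clopen.
  U = {E, H, I}, X ∖ U = {D, F, G} — both open, so U is clopen.
  U = {D, E, F, G, H, I}, X ∖ U = ∅ — both open, so U is clopen.
Nontrivial clopen(s) exist: e.g. {E, H, I}. So (X, τ) is disconnected.
Compute connected components by grouping points that agree on all clopens:
  component: {D, F, G}
  component: {E, H, I}


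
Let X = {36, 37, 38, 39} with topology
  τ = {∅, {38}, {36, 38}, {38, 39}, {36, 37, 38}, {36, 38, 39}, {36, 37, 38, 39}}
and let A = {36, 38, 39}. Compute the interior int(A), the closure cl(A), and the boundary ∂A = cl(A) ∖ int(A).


int(A) = {36, 38, 39}, cl(A) = {36, 37, 38, 39}, ∂A = {37}.

Closed sets in (X, τ) are complements of opens:
  closed(X, τ) = {∅, {37}, {39}, {36, 37}, {37, 39}, {36, 37, 39}, {36, 37, 38, 39}}.
int(A) = ⋃ {U ∈ τ : U ⊆ A}. Opens contained in A: ∅, {38}, {36, 38}, {38, 39}, {36, 38, 39}.
Taking the union of these: int(A) = {36, 38, 39}.
cl(A) = ⋂ {C closed : A ⊆ C}. Closed sets containing A: {36, 37, 38, 39}.
Intersecting these: cl(A) = {36, 37, 38, 39}.
∂A = cl(A) ∖ int(A) = {36, 37, 38, 39} ∖ {36, 38, 39} = {37}.


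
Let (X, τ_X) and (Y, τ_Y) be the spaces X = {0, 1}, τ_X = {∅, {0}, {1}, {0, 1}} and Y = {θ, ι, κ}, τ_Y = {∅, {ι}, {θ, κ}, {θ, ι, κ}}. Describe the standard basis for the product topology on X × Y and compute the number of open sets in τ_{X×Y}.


Basis B = {∅ × ∅, {0} × {ι}, {1} × {ι}, {0} × {θ, κ}, {0, 1} × {ι}, {1} × {θ, κ}, {0} × {θ, ι, κ}, {1} × {θ, ι, κ}, {0, 1} × {θ, κ}, {0, 1} × {θ, ι, κ}}; |τ_{X×Y}| = 16.

Enumerate products U × V with U ∈ τ_X, V ∈ τ_Y (deduplicated):
  ∅ × ∅ = {} (∅)
  {0} × {ι} = {(0,ι)}
  {1} × {ι} = {(1,ι)}
  {0} × {θ, κ} = {(0,θ), (0,κ)}
  {0, 1} × {ι} = {(0,ι), (1,ι)}
  {1} × {θ, κ} = {(1,θ), (1,κ)}
  {0} × {θ, ι, κ} = {(0,θ), (0,ι), (0,κ)}
  {1} × {θ, ι, κ} = {(1,θ), (1,ι), (1,κ)}
  {0, 1} × {θ, κ} = {(0,θ), (0,κ), (1,θ), (1,κ)}
  {0, 1} × {θ, ι, κ} = {(0,θ), (0,ι), (0,κ), (1,θ), (1,ι), (1,κ)}
These 10 distinct sets form the basis B.
Close under arbitrary unions to get τ_{X×Y}; counting gives |τ_{X×Y}| = 16.


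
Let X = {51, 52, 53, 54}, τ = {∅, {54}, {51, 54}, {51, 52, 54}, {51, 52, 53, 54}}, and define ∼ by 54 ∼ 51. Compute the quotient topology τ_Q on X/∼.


X/∼ = {[51=54], [52], [53]}; |τ_Q| = 4.

Equivalence classes: [51=54], [52], [53].
Quotient map π: X → X/∼ sends 51 ↦ [51=54], 52 ↦ [52], 53 ↦ [53], 54 ↦ [51=54].
For each subset V ⊆ X/∼, compute π^{-1}(V) ⊆ X and check whether π^{-1}(V) ∈ τ. V is open in τ_Q iff π^{-1}(V) ∈ τ.
  V = {}: π^{-1}(V) = ∅ ∈ τ ✓.
  V = {[51=54]}: π^{-1}(V) = {51, 54} ∈ τ ✓.
  V = {[52]}: π^{-1}(V) = {52} ∉ τ ✗.
  V = {[51=54], [52]}: π^{-1}(V) = {51, 52, 54} ∈ τ ✓.
  V = {[53]}: π^{-1}(V) = {53} ∉ τ ✗.
  V = {[51=54], [53]}: π^{-1}(V) = {51, 53, 54} ∉ τ ✗.
  V = {[52], [53]}: π^{-1}(V) = {52, 53} ∉ τ ✗.
  V = {[51=54], [52], [53]}: π^{-1}(V) = {51, 52, 53, 54} ∈ τ ✓.
Open sets in the quotient: τ_Q = {{}, {[51=54]}, {[51=54], [52]}, {[51=54], [52], [53]}} (4 elements).


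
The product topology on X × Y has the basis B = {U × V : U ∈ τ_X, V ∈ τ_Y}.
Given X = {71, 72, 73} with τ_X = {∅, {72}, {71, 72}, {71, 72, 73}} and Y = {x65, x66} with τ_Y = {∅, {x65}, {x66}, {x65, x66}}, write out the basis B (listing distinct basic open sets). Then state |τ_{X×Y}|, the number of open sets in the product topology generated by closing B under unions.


Basis B = {∅ × ∅, {72} × {x65}, {72} × {x66}, {71, 72} × {x65}, {71, 72} × {x66}, {72} × {x65, x66}, {71, 72, 73} × {x65}, {71, 72, 73} × {x66}, {71, 72} × {x65, x66}, {71, 72, 73} × {x65, x66}}; |τ_{X×Y}| = 16.

Enumerate products U × V with U ∈ τ_X, V ∈ τ_Y (deduplicated):
  ∅ × ∅ = {} (∅)
  {72} × {x65} = {(72,x65)}
  {72} × {x66} = {(72,x66)}
  {71, 72} × {x65} = {(71,x65), (72,x65)}
  {71, 72} × {x66} = {(71,x66), (72,x66)}
  {72} × {x65, x66} = {(72,x65), (72,x66)}
  {71, 72, 73} × {x65} = {(71,x65), (72,x65), (73,x65)}
  {71, 72, 73} × {x66} = {(71,x66), (72,x66), (73,x66)}
  {71, 72} × {x65, x66} = {(71,x65), (71,x66), (72,x65), (72,x66)}
  {71, 72, 73} × {x65, x66} = {(71,x65), (71,x66), (72,x65), (72,x66), (73,x65), (73,x66)}
These 10 distinct sets form the basis B.
Close under arbitrary unions to get τ_{X×Y}; counting gives |τ_{X×Y}| = 16.


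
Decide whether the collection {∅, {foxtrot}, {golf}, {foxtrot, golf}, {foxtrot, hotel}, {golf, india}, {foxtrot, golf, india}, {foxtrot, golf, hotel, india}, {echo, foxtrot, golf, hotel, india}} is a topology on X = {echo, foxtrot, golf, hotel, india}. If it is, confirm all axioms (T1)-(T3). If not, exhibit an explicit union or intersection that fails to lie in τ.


τ is NOT a topology on X.

Axiom (T1): ∅ ∈ τ? Yes; X ∈ τ? Yes.
Axiom (T2/T3): check pairwise unions and intersections of members of τ.
Counterexample for (T2): {golf} ∪ {foxtrot, hotel} = {foxtrot, golf, hotel} ∉ τ. Therefore τ is NOT a topology.


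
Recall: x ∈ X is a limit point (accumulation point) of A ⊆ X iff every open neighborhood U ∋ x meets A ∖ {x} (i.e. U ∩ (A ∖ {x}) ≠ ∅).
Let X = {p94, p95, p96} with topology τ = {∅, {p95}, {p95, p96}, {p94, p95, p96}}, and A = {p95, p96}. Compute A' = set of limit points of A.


A' = {p94, p96}

For each x ∈ X, list the open sets U ∈ τ with x ∈ U, then check whether U ∩ (A ∖ {x}) ≠ ∅ for every such U.
  x = p94: opens ∋ x are {p94, p95, p96}; each meets A ∖ {p94}, so x IS a limit point.
  x = p95: open {p95} ∋ x has {p95} ∩ (A ∖ {p95}) = ∅, so x is NOT a limit point.
  x = p96: opens ∋ x are {p95, p96}, {p94, p95, p96}; each meets A ∖ {p96}, so x IS a limit point.
Collecting: A' = {p94, p96}.


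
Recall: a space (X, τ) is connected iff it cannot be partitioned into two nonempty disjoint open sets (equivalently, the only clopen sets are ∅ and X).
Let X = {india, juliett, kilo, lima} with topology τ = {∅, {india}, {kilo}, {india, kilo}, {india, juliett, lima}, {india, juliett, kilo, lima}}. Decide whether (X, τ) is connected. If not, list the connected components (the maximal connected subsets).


(X, τ) is disconnected; components = [{kilo}, {india, juliett, lima}].

Find clopen sets (U ∈ τ with X ∖ U ∈ τ):
  U = ∅, X ∖ U = {india, juliett, kilo, lima} — both open, so U is clopen.
  U = {kilo}, X ∖ U = {india, juliett, lima} — both open, so U is clopen.
  U = {india, juliett, lima}, X ∖ U = {kilo} — both open, so U is clopen.
  U = {india, juliett, kilo, lima}, X ∖ U = ∅ — both open, so U is clopen.
Nontrivial clopen(s) exist: e.g. {india, juliett, lima}. So (X, τ) is disconnected.
Compute connected components by grouping points that agree on all clopens:
  component: {kilo}
  component: {india, juliett, lima}


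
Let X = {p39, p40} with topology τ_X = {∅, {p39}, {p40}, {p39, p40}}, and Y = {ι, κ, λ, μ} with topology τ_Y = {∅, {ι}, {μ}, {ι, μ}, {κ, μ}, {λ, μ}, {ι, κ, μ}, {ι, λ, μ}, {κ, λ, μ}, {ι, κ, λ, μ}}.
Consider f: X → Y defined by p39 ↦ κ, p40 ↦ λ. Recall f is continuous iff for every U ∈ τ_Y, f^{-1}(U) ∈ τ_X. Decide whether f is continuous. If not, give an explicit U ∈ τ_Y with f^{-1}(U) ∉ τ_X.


f IS continuous.

Compute f^{-1}(U) for each U ∈ τ_Y:
  U = ∅: f^{-1}(U) = ∅ ∈ τ_X ✓.
  U = {ι}: f^{-1}(U) = ∅ ∈ τ_X ✓.
  U = {μ}: f^{-1}(U) = ∅ ∈ τ_X ✓.
  U = {ι, μ}: f^{-1}(U) = ∅ ∈ τ_X ✓.
  U = {κ, μ}: f^{-1}(U) = {p39} ∈ τ_X ✓.
  U = {λ, μ}: f^{-1}(U) = {p40} ∈ τ_X ✓.
  U = {ι, κ, μ}: f^{-1}(U) = {p39} ∈ τ_X ✓.
  U = {ι, λ, μ}: f^{-1}(U) = {p40} ∈ τ_X ✓.
  U = {κ, λ, μ}: f^{-1}(U) = {p39, p40} ∈ τ_X ✓.
  U = {ι, κ, λ, μ}: f^{-1}(U) = {p39, p40} ∈ τ_X ✓.
Every preimage lies in τ_X, so f IS continuous.


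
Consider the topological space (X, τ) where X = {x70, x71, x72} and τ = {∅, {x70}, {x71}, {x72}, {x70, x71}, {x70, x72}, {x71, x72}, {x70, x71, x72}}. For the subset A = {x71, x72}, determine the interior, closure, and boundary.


int(A) = {x71, x72}, cl(A) = {x71, x72}, ∂A = ∅.

Closed sets in (X, τ) are complements of opens:
  closed(X, τ) = {∅, {x70}, {x71}, {x72}, {x70, x71}, {x70, x72}, {x71, x72}, {x70, x71, x72}}.
int(A) = ⋃ {U ∈ τ : U ⊆ A}. Opens contained in A: ∅, {x71}, {x72}, {x71, x72}.
Taking the union of these: int(A) = {x71, x72}.
cl(A) = ⋂ {C closed : A ⊆ C}. Closed sets containing A: {x71, x72}, {x70, x71, x72}.
Intersecting these: cl(A) = {x71, x72}.
∂A = cl(A) ∖ int(A) = {x71, x72} ∖ {x71, x72} = ∅.


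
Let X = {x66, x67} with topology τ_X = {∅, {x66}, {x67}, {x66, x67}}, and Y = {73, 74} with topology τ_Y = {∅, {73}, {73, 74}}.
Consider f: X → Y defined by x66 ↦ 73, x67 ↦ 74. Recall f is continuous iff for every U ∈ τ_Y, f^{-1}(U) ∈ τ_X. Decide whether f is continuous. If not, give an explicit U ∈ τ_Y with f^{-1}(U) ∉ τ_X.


f IS continuous.

Compute f^{-1}(U) for each U ∈ τ_Y:
  U = ∅: f^{-1}(U) = ∅ ∈ τ_X ✓.
  U = {73}: f^{-1}(U) = {x66} ∈ τ_X ✓.
  U = {73, 74}: f^{-1}(U) = {x66, x67} ∈ τ_X ✓.
Every preimage lies in τ_X, so f IS continuous.


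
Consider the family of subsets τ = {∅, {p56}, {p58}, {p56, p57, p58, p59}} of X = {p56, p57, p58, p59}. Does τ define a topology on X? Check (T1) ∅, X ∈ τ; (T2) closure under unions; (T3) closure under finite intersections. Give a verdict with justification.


τ is NOT a topology on X.

Axiom (T1): ∅ ∈ τ? Yes; X ∈ τ? Yes.
Axiom (T2/T3): check pairwise unions and intersections of members of τ.
Counterexample for (T2): {p56} ∪ {p58} = {p56, p58} ∉ τ. Therefore τ is NOT a topology.


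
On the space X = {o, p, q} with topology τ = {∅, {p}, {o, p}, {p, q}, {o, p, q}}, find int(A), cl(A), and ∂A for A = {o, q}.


int(A) = ∅, cl(A) = {o, q}, ∂A = {o, q}.

Closed sets in (X, τ) are complements of opens:
  closed(X, τ) = {∅, {o}, {q}, {o, q}, {o, p, q}}.
int(A) = ⋃ {U ∈ τ : U ⊆ A}. Opens contained in A: ∅.
Taking the union of these: int(A) = ∅.
cl(A) = ⋂ {C closed : A ⊆ C}. Closed sets containing A: {o, q}, {o, p, q}.
Intersecting these: cl(A) = {o, q}.
∂A = cl(A) ∖ int(A) = {o, q} ∖ ∅ = {o, q}.


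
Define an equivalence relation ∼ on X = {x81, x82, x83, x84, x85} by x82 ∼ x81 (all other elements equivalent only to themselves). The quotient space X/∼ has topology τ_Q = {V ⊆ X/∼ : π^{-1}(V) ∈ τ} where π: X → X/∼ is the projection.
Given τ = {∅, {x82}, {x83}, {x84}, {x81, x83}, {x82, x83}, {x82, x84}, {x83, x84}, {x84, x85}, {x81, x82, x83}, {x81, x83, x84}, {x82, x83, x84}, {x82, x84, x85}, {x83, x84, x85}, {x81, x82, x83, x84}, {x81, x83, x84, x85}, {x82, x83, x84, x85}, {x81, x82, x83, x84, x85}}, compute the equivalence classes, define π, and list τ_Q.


X/∼ = {[x81=x82], [x83], [x84], [x85]}; |τ_Q| = 9.

Equivalence classes: [x81=x82], [x83], [x84], [x85].
Quotient map π: X → X/∼ sends x81 ↦ [x81=x82], x82 ↦ [x81=x82], x83 ↦ [x83], x84 ↦ [x84], x85 ↦ [x85].
For each subset V ⊆ X/∼, compute π^{-1}(V) ⊆ X and check whether π^{-1}(V) ∈ τ. V is open in τ_Q iff π^{-1}(V) ∈ τ.
  V = {}: π^{-1}(V) = ∅ ∈ τ ✓.
  V = {[x81=x82]}: π^{-1}(V) = {x81, x82} ∉ τ ✗.
  V = {[x83]}: π^{-1}(V) = {x83} ∈ τ ✓.
  V = {[x81=x82], [x83]}: π^{-1}(V) = {x81, x82, x83} ∈ τ ✓.
  V = {[x84]}: π^{-1}(V) = {x84} ∈ τ ✓.
  V = {[x81=x82], [x84]}: π^{-1}(V) = {x81, x82, x84} ∉ τ ✗.
  V = {[x83], [x84]}: π^{-1}(V) = {x83, x84} ∈ τ ✓.
  V = {[x81=x82], [x83], [x84]}: π^{-1}(V) = {x81, x82, x83, x84} ∈ τ ✓.
  V = {[x85]}: π^{-1}(V) = {x85} ∉ τ ✗.
  V = {[x81=x82], [x85]}: π^{-1}(V) = {x81, x82, x85} ∉ τ ✗.
  V = {[x83], [x85]}: π^{-1}(V) = {x83, x85} ∉ τ ✗.
  V = {[x81=x82], [x83], [x85]}: π^{-1}(V) = {x81, x82, x83, x85} ∉ τ ✗.
  V = {[x84], [x85]}: π^{-1}(V) = {x84, x85} ∈ τ ✓.
  V = {[x81=x82], [x84], [x85]}: π^{-1}(V) = {x81, x82, x84, x85} ∉ τ ✗.
  V = {[x83], [x84], [x85]}: π^{-1}(V) = {x83, x84, x85} ∈ τ ✓.
  V = {[x81=x82], [x83], [x84], [x85]}: π^{-1}(V) = {x81, x82, x83, x84, x85} ∈ τ ✓.
Open sets in the quotient: τ_Q = {{}, {[x83]}, {[x81=x82], [x83]}, {[x84]}, {[x83], [x84]}, {[x81=x82], [x83], [x84]}, {[x84], [x85]}, {[x83], [x84], [x85]}, {[x81=x82], [x83], [x84], [x85]}} (9 elements).


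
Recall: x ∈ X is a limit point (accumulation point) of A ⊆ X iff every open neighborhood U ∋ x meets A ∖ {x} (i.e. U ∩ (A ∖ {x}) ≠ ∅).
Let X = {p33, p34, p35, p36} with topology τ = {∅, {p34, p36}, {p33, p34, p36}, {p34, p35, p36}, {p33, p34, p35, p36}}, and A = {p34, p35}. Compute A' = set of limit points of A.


A' = {p33, p35, p36}

For each x ∈ X, list the open sets U ∈ τ with x ∈ U, then check whether U ∩ (A ∖ {x}) ≠ ∅ for every such U.
  x = p33: opens ∋ x are {p33, p34, p36}, {p33, p34, p35, p36}; each meets A ∖ {p33}, so x IS a limit point.
  x = p34: open {p34, p36} ∋ x has {p34, p36} ∩ (A ∖ {p34}) = ∅, so x is NOT a limit point.
  x = p35: opens ∋ x are {p34, p35, p36}, {p33, p34, p35, p36}; each meets A ∖ {p35}, so x IS a limit point.
  x = p36: opens ∋ x are {p34, p36}, {p33, p34, p36}, {p34, p35, p36}, {p33, p34, p35, p36}; each meets A ∖ {p36}, so x IS a limit point.
Collecting: A' = {p33, p35, p36}.


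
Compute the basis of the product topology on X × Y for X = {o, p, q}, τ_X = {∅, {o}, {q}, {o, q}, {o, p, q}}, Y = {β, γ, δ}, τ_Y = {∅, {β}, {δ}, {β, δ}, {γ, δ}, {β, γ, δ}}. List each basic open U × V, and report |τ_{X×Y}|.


Basis B = {∅ × ∅, {o} × {β}, {o} × {δ}, {q} × {β}, {q} × {δ}, {o} × {β, δ}, {o, q} × {β}, {o} × {γ, δ}, {o, q} × {δ}, {q} × {β, δ}, {q} × {γ, δ}, {o} × {β, γ, δ}, {o, p, q} × {β}, {o, p, q} × {δ}, {q} × {β, γ, δ}, {o, q} × {β, δ}, {o, q} × {γ, δ}, {o, q} × {β, γ, δ}, {o, p, q} × {β, δ}, {o, p, q} × {γ, δ}, {o, p, q} × {β, γ, δ}}; |τ_{X×Y}| = 70.

Enumerate products U × V with U ∈ τ_X, V ∈ τ_Y (deduplicated):
  ∅ × ∅ = {} (∅)
  {o} × {β} = {(o,β)}
  {o} × {δ} = {(o,δ)}
  {q} × {β} = {(q,β)}
  {q} × {δ} = {(q,δ)}
  {o} × {β, δ} = {(o,β), (o,δ)}
  {o, q} × {β} = {(o,β), (q,β)}
  {o} × {γ, δ} = {(o,γ), (o,δ)}
  {o, q} × {δ} = {(o,δ), (q,δ)}
  {q} × {β, δ} = {(q,β), (q,δ)}
  {q} × {γ, δ} = {(q,γ), (q,δ)}
  {o} × {β, γ, δ} = {(o,β), (o,γ), (o,δ)}
  {o, p, q} × {β} = {(o,β), (p,β), (q,β)}
  {o, p, q} × {δ} = {(o,δ), (p,δ), (q,δ)}
  {q} × {β, γ, δ} = {(q,β), (q,γ), (q,δ)}
  {o, q} × {β, δ} = {(o,β), (o,δ), (q,β), (q,δ)}
  {o, q} × {γ, δ} = {(o,γ), (o,δ), (q,γ), (q,δ)}
  {o, q} × {β, γ, δ} = {(o,β), (o,γ), (o,δ), (q,β), (q,γ), (q,δ)}
  {o, p, q} × {β, δ} = {(o,β), (o,δ), (p,β), (p,δ), (q,β), (q,δ)}
  {o, p, q} × {γ, δ} = {(o,γ), (o,δ), (p,γ), (p,δ), (q,γ), (q,δ)}
  {o, p, q} × {β, γ, δ} = {(o,β), (o,γ), (o,δ), (p,β), (p,γ), (p,δ), (q,β), (q,γ), (q,δ)}
These 21 distinct sets form the basis B.
Close under arbitrary unions to get τ_{X×Y}; counting gives |τ_{X×Y}| = 70.


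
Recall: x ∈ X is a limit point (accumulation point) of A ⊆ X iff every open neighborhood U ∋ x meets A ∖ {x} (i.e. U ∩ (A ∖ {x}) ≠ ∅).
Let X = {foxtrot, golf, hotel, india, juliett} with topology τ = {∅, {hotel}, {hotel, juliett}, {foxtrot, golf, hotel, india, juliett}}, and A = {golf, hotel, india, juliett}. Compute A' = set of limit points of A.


A' = {foxtrot, golf, india, juliett}

For each x ∈ X, list the open sets U ∈ τ with x ∈ U, then check whether U ∩ (A ∖ {x}) ≠ ∅ for every such U.
  x = foxtrot: opens ∋ x are {foxtrot, golf, hotel, india, juliett}; each meets A ∖ {foxtrot}, so x IS a limit point.
  x = golf: opens ∋ x are {foxtrot, golf, hotel, india, juliett}; each meets A ∖ {golf}, so x IS a limit point.
  x = hotel: open {hotel} ∋ x has {hotel} ∩ (A ∖ {hotel}) = ∅, so x is NOT a limit point.
  x = india: opens ∋ x are {foxtrot, golf, hotel, india, juliett}; each meets A ∖ {india}, so x IS a limit point.
  x = juliett: opens ∋ x are {hotel, juliett}, {foxtrot, golf, hotel, india, juliett}; each meets A ∖ {juliett}, so x IS a limit point.
Collecting: A' = {foxtrot, golf, india, juliett}.


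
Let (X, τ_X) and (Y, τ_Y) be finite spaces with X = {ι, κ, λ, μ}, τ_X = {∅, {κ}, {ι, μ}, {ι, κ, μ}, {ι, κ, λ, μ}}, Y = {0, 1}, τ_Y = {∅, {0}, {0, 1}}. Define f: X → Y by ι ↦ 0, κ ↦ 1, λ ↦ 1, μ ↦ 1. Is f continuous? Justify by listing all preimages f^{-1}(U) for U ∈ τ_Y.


f is NOT continuous.

Compute f^{-1}(U) for each U ∈ τ_Y:
  U = ∅: f^{-1}(U) = ∅ ∈ τ_X ✓.
  U = {0}: f^{-1}(U) = {ι} ∉ τ_X ✗.
  U = {0, 1}: f^{-1}(U) = {ι, κ, λ, μ} ∈ τ_X ✓.
Found U = {0} with f^{-1}(U) = {ι} not in τ_X. Therefore f is NOT continuous.


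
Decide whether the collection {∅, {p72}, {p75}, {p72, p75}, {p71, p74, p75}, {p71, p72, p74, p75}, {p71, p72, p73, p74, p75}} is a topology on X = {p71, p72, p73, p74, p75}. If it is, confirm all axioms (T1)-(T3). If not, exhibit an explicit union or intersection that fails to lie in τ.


τ IS a topology on X.

Axiom (T1): ∅ ∈ τ? Yes; X ∈ τ? Yes.
Axiom (T2/T3): check pairwise unions and intersections of members of τ.
All pairwise intersections and unions checked — each lies in τ. Therefore τ satisfies (T1), (T2), (T3): it IS a topology on X.


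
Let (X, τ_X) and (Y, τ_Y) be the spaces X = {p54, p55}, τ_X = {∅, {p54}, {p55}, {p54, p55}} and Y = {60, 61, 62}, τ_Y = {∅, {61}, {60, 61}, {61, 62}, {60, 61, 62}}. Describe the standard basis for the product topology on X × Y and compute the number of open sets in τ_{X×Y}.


Basis B = {∅ × ∅, {p54} × {61}, {p55} × {61}, {p54} × {60, 61}, {p54} × {61, 62}, {p54, p55} × {61}, {p55} × {60, 61}, {p55} × {61, 62}, {p54} × {60, 61, 62}, {p55} × {60, 61, 62}, {p54, p55} × {60, 61}, {p54, p55} × {61, 62}, {p54, p55} × {60, 61, 62}}; |τ_{X×Y}| = 25.

Enumerate products U × V with U ∈ τ_X, V ∈ τ_Y (deduplicated):
  ∅ × ∅ = {} (∅)
  {p54} × {61} = {(p54,61)}
  {p55} × {61} = {(p55,61)}
  {p54} × {60, 61} = {(p54,60), (p54,61)}
  {p54} × {61, 62} = {(p54,61), (p54,62)}
  {p54, p55} × {61} = {(p54,61), (p55,61)}
  {p55} × {60, 61} = {(p55,60), (p55,61)}
  {p55} × {61, 62} = {(p55,61), (p55,62)}
  {p54} × {60, 61, 62} = {(p54,60), (p54,61), (p54,62)}
  {p55} × {60, 61, 62} = {(p55,60), (p55,61), (p55,62)}
  {p54, p55} × {60, 61} = {(p54,60), (p54,61), (p55,60), (p55,61)}
  {p54, p55} × {61, 62} = {(p54,61), (p54,62), (p55,61), (p55,62)}
  {p54, p55} × {60, 61, 62} = {(p54,60), (p54,61), (p54,62), (p55,60), (p55,61), (p55,62)}
These 13 distinct sets form the basis B.
Close under arbitrary unions to get τ_{X×Y}; counting gives |τ_{X×Y}| = 25.


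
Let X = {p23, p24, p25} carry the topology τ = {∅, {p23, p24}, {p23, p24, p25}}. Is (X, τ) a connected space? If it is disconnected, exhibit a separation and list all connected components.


(X, τ) is connected.

Find clopen sets (U ∈ τ with X ∖ U ∈ τ):
  U = ∅, X ∖ U = {p23, p24, p25} — both open, so U is clopen.
  U = {p23, p24, p25}, X ∖ U = ∅ — both open, so U is clopen.
Only trivial clopens (∅ and X) exist, so (X, τ) is connected.
Compute connected components by grouping points that agree on all clopens:
  component: {p23, p24, p25}


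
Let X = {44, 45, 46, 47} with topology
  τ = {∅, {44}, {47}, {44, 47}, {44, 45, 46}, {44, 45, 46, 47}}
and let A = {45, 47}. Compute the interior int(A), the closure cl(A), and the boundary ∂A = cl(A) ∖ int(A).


int(A) = {47}, cl(A) = {45, 46, 47}, ∂A = {45, 46}.

Closed sets in (X, τ) are complements of opens:
  closed(X, τ) = {∅, {47}, {45, 46}, {44, 45, 46}, {45, 46, 47}, {44, 45, 46, 47}}.
int(A) = ⋃ {U ∈ τ : U ⊆ A}. Opens contained in A: ∅, {47}.
Taking the union of these: int(A) = {47}.
cl(A) = ⋂ {C closed : A ⊆ C}. Closed sets containing A: {45, 46, 47}, {44, 45, 46, 47}.
Intersecting these: cl(A) = {45, 46, 47}.
∂A = cl(A) ∖ int(A) = {45, 46, 47} ∖ {47} = {45, 46}.


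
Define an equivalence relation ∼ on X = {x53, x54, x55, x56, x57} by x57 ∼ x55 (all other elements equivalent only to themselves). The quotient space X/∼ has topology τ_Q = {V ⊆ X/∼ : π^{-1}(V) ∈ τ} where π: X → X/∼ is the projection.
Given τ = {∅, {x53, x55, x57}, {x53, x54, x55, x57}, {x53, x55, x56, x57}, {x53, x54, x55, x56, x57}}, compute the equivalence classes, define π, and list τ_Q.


X/∼ = {[x53], [x54], [x55=x57], [x56]}; |τ_Q| = 5.

Equivalence classes: [x53], [x54], [x55=x57], [x56].
Quotient map π: X → X/∼ sends x53 ↦ [x53], x54 ↦ [x54], x55 ↦ [x55=x57], x56 ↦ [x56], x57 ↦ [x55=x57].
For each subset V ⊆ X/∼, compute π^{-1}(V) ⊆ X and check whether π^{-1}(V) ∈ τ. V is open in τ_Q iff π^{-1}(V) ∈ τ.
  V = {}: π^{-1}(V) = ∅ ∈ τ ✓.
  V = {[x53]}: π^{-1}(V) = {x53} ∉ τ ✗.
  V = {[x54]}: π^{-1}(V) = {x54} ∉ τ ✗.
  V = {[x53], [x54]}: π^{-1}(V) = {x53, x54} ∉ τ ✗.
  V = {[x55=x57]}: π^{-1}(V) = {x55, x57} ∉ τ ✗.
  V = {[x53], [x55=x57]}: π^{-1}(V) = {x53, x55, x57} ∈ τ ✓.
  V = {[x54], [x55=x57]}: π^{-1}(V) = {x54, x55, x57} ∉ τ ✗.
  V = {[x53], [x54], [x55=x57]}: π^{-1}(V) = {x53, x54, x55, x57} ∈ τ ✓.
  V = {[x56]}: π^{-1}(V) = {x56} ∉ τ ✗.
  V = {[x53], [x56]}: π^{-1}(V) = {x53, x56} ∉ τ ✗.
  V = {[x54], [x56]}: π^{-1}(V) = {x54, x56} ∉ τ ✗.
  V = {[x53], [x54], [x56]}: π^{-1}(V) = {x53, x54, x56} ∉ τ ✗.
  V = {[x55=x57], [x56]}: π^{-1}(V) = {x55, x56, x57} ∉ τ ✗.
  V = {[x53], [x55=x57], [x56]}: π^{-1}(V) = {x53, x55, x56, x57} ∈ τ ✓.
  V = {[x54], [x55=x57], [x56]}: π^{-1}(V) = {x54, x55, x56, x57} ∉ τ ✗.
  V = {[x53], [x54], [x55=x57], [x56]}: π^{-1}(V) = {x53, x54, x55, x56, x57} ∈ τ ✓.
Open sets in the quotient: τ_Q = {{}, {[x53], [x55=x57]}, {[x53], [x54], [x55=x57]}, {[x53], [x55=x57], [x56]}, {[x53], [x54], [x55=x57], [x56]}} (5 elements).


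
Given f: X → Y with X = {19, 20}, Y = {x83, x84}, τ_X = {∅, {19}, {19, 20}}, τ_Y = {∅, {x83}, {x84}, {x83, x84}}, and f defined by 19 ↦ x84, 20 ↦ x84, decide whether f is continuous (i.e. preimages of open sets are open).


f IS continuous.

Compute f^{-1}(U) for each U ∈ τ_Y:
  U = ∅: f^{-1}(U) = ∅ ∈ τ_X ✓.
  U = {x83}: f^{-1}(U) = ∅ ∈ τ_X ✓.
  U = {x84}: f^{-1}(U) = {19, 20} ∈ τ_X ✓.
  U = {x83, x84}: f^{-1}(U) = {19, 20} ∈ τ_X ✓.
Every preimage lies in τ_X, so f IS continuous.


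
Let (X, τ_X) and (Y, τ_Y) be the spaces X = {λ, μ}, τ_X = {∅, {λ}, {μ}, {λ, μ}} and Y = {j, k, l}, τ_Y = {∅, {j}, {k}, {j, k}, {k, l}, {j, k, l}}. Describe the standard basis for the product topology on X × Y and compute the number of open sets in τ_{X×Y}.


Basis B = {∅ × ∅, {λ} × {j}, {λ} × {k}, {μ} × {j}, {μ} × {k}, {λ} × {j, k}, {λ, μ} × {j}, {λ} × {k, l}, {λ, μ} × {k}, {μ} × {j, k}, {μ} × {k, l}, {λ} × {j, k, l}, {μ} × {j, k, l}, {λ, μ} × {j, k}, {λ, μ} × {k, l}, {λ, μ} × {j, k, l}}; |τ_{X×Y}| = 36.

Enumerate products U × V with U ∈ τ_X, V ∈ τ_Y (deduplicated):
  ∅ × ∅ = {} (∅)
  {λ} × {j} = {(λ,j)}
  {λ} × {k} = {(λ,k)}
  {μ} × {j} = {(μ,j)}
  {μ} × {k} = {(μ,k)}
  {λ} × {j, k} = {(λ,j), (λ,k)}
  {λ, μ} × {j} = {(λ,j), (μ,j)}
  {λ} × {k, l} = {(λ,k), (λ,l)}
  {λ, μ} × {k} = {(λ,k), (μ,k)}
  {μ} × {j, k} = {(μ,j), (μ,k)}
  {μ} × {k, l} = {(μ,k), (μ,l)}
  {λ} × {j, k, l} = {(λ,j), (λ,k), (λ,l)}
  {μ} × {j, k, l} = {(μ,j), (μ,k), (μ,l)}
  {λ, μ} × {j, k} = {(λ,j), (λ,k), (μ,j), (μ,k)}
  {λ, μ} × {k, l} = {(λ,k), (λ,l), (μ,k), (μ,l)}
  {λ, μ} × {j, k, l} = {(λ,j), (λ,k), (λ,l), (μ,j), (μ,k), (μ,l)}
These 16 distinct sets form the basis B.
Close under arbitrary unions to get τ_{X×Y}; counting gives |τ_{X×Y}| = 36.


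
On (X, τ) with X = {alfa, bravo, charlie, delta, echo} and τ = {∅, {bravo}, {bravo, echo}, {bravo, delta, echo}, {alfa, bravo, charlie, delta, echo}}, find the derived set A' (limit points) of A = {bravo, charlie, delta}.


A' = {alfa, charlie, delta, echo}

For each x ∈ X, list the open sets U ∈ τ with x ∈ U, then check whether U ∩ (A ∖ {x}) ≠ ∅ for every such U.
  x = alfa: opens ∋ x are {alfa, bravo, charlie, delta, echo}; each meets A ∖ {alfa}, so x IS a limit point.
  x = bravo: open {bravo} ∋ x has {bravo} ∩ (A ∖ {bravo}) = ∅, so x is NOT a limit point.
  x = charlie: opens ∋ x are {alfa, bravo, charlie, delta, echo}; each meets A ∖ {charlie}, so x IS a limit point.
  x = delta: opens ∋ x are {bravo, delta, echo}, {alfa, bravo, charlie, delta, echo}; each meets A ∖ {delta}, so x IS a limit point.
  x = echo: opens ∋ x are {bravo, echo}, {bravo, delta, echo}, {alfa, bravo, charlie, delta, echo}; each meets A ∖ {echo}, so x IS a limit point.
Collecting: A' = {alfa, charlie, delta, echo}.


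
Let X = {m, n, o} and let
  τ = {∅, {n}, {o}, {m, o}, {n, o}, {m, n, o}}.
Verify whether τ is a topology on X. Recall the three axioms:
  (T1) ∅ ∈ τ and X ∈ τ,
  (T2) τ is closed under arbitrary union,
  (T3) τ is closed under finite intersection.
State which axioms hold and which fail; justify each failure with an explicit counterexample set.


τ IS a topology on X.

Axiom (T1): ∅ ∈ τ? Yes; X ∈ τ? Yes.
Axiom (T2/T3): check pairwise unions and intersections of members of τ.
All pairwise intersections and unions checked — each lies in τ. Therefore τ satisfies (T1), (T2), (T3): it IS a topology on X.


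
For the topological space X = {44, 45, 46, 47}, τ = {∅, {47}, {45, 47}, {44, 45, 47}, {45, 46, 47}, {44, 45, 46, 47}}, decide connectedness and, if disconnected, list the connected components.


(X, τ) is connected.

Find clopen sets (U ∈ τ with X ∖ U ∈ τ):
  U = ∅, X ∖ U = {44, 45, 46, 47} — both open, so U is clopen.
  U = {44, 45, 46, 47}, X ∖ U = ∅ — both open, so U is clopen.
Only trivial clopens (∅ and X) exist, so (X, τ) is connected.
Compute connected components by grouping points that agree on all clopens:
  component: {44, 45, 46, 47}


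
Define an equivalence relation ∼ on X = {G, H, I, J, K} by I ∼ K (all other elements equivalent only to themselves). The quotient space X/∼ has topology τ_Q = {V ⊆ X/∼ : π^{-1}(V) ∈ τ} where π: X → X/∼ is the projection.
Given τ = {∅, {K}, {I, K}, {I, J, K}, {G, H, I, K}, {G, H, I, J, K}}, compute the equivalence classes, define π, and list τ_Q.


X/∼ = {[G], [H], [I=K], [J]}; |τ_Q| = 5.

Equivalence classes: [G], [H], [I=K], [J].
Quotient map π: X → X/∼ sends G ↦ [G], H ↦ [H], I ↦ [I=K], J ↦ [J], K ↦ [I=K].
For each subset V ⊆ X/∼, compute π^{-1}(V) ⊆ X and check whether π^{-1}(V) ∈ τ. V is open in τ_Q iff π^{-1}(V) ∈ τ.
  V = {}: π^{-1}(V) = ∅ ∈ τ ✓.
  V = {[G]}: π^{-1}(V) = {G} ∉ τ ✗.
  V = {[H]}: π^{-1}(V) = {H} ∉ τ ✗.
  V = {[G], [H]}: π^{-1}(V) = {G, H} ∉ τ ✗.
  V = {[I=K]}: π^{-1}(V) = {I, K} ∈ τ ✓.
  V = {[G], [I=K]}: π^{-1}(V) = {G, I, K} ∉ τ ✗.
  V = {[H], [I=K]}: π^{-1}(V) = {H, I, K} ∉ τ ✗.
  V = {[G], [H], [I=K]}: π^{-1}(V) = {G, H, I, K} ∈ τ ✓.
  V = {[J]}: π^{-1}(V) = {J} ∉ τ ✗.
  V = {[G], [J]}: π^{-1}(V) = {G, J} ∉ τ ✗.
  V = {[H], [J]}: π^{-1}(V) = {H, J} ∉ τ ✗.
  V = {[G], [H], [J]}: π^{-1}(V) = {G, H, J} ∉ τ ✗.
  V = {[I=K], [J]}: π^{-1}(V) = {I, J, K} ∈ τ ✓.
  V = {[G], [I=K], [J]}: π^{-1}(V) = {G, I, J, K} ∉ τ ✗.
  V = {[H], [I=K], [J]}: π^{-1}(V) = {H, I, J, K} ∉ τ ✗.
  V = {[G], [H], [I=K], [J]}: π^{-1}(V) = {G, H, I, J, K} ∈ τ ✓.
Open sets in the quotient: τ_Q = {{}, {[I=K]}, {[G], [H], [I=K]}, {[I=K], [J]}, {[G], [H], [I=K], [J]}} (5 elements).


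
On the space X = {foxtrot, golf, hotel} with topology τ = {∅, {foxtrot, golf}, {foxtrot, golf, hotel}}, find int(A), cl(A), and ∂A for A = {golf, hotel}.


int(A) = ∅, cl(A) = {foxtrot, golf, hotel}, ∂A = {foxtrot, golf, hotel}.

Closed sets in (X, τ) are complements of opens:
  closed(X, τ) = {∅, {hotel}, {foxtrot, golf, hotel}}.
int(A) = ⋃ {U ∈ τ : U ⊆ A}. Opens contained in A: ∅.
Taking the union of these: int(A) = ∅.
cl(A) = ⋂ {C closed : A ⊆ C}. Closed sets containing A: {foxtrot, golf, hotel}.
Intersecting these: cl(A) = {foxtrot, golf, hotel}.
∂A = cl(A) ∖ int(A) = {foxtrot, golf, hotel} ∖ ∅ = {foxtrot, golf, hotel}.


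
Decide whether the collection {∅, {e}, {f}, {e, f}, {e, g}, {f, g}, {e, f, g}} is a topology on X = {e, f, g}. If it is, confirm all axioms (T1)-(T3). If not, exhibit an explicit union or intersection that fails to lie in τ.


τ is NOT a topology on X.

Axiom (T1): ∅ ∈ τ? Yes; X ∈ τ? Yes.
Axiom (T2/T3): check pairwise unions and intersections of members of τ.
Counterexample for (T3): {e, g} ∩ {f, g} = {g} ∉ τ. Therefore τ is NOT a topology.


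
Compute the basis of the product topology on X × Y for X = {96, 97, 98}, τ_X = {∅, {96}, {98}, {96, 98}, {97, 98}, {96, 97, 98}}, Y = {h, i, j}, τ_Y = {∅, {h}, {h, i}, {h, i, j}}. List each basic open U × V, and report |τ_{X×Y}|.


Basis B = {∅ × ∅, {96} × {h}, {98} × {h}, {96} × {h, i}, {96, 98} × {h}, {97, 98} × {h}, {98} × {h, i}, {96} × {h, i, j}, {96, 97, 98} × {h}, {98} × {h, i, j}, {96, 98} × {h, i}, {97, 98} × {h, i}, {96, 98} × {h, i, j}, {96, 97, 98} × {h, i}, {97, 98} × {h, i, j}, {96, 97, 98} × {h, i, j}}; |τ_{X×Y}| = 40.

Enumerate products U × V with U ∈ τ_X, V ∈ τ_Y (deduplicated):
  ∅ × ∅ = {} (∅)
  {96} × {h} = {(96,h)}
  {98} × {h} = {(98,h)}
  {96} × {h, i} = {(96,h), (96,i)}
  {96, 98} × {h} = {(96,h), (98,h)}
  {97, 98} × {h} = {(97,h), (98,h)}
  {98} × {h, i} = {(98,h), (98,i)}
  {96} × {h, i, j} = {(96,h), (96,i), (96,j)}
  {96, 97, 98} × {h} = {(96,h), (97,h), (98,h)}
  {98} × {h, i, j} = {(98,h), (98,i), (98,j)}
  {96, 98} × {h, i} = {(96,h), (96,i), (98,h), (98,i)}
  {97, 98} × {h, i} = {(97,h), (97,i), (98,h), (98,i)}
  {96, 98} × {h, i, j} = {(96,h), (96,i), (96,j), (98,h), (98,i), (98,j)}
  {96, 97, 98} × {h, i} = {(96,h), (96,i), (97,h), (97,i), (98,h), (98,i)}
  {97, 98} × {h, i, j} = {(97,h), (97,i), (97,j), (98,h), (98,i), (98,j)}
  {96, 97, 98} × {h, i, j} = {(96,h), (96,i), (96,j), (97,h), (97,i), (97,j), (98,h), (98,i), (98,j)}
These 16 distinct sets form the basis B.
Close under arbitrary unions to get τ_{X×Y}; counting gives |τ_{X×Y}| = 40.


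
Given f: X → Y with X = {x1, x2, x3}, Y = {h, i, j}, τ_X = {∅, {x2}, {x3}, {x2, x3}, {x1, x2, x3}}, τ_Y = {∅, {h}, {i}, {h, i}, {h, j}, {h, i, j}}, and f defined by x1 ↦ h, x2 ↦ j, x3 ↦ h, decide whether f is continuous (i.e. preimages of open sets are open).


f is NOT continuous.

Compute f^{-1}(U) for each U ∈ τ_Y:
  U = ∅: f^{-1}(U) = ∅ ∈ τ_X ✓.
  U = {h}: f^{-1}(U) = {x1, x3} ∉ τ_X ✗.
  U = {i}: f^{-1}(U) = ∅ ∈ τ_X ✓.
  U = {h, i}: f^{-1}(U) = {x1, x3} ∉ τ_X ✗.
  U = {h, j}: f^{-1}(U) = {x1, x2, x3} ∈ τ_X ✓.
  U = {h, i, j}: f^{-1}(U) = {x1, x2, x3} ∈ τ_X ✓.
Found U = {h} with f^{-1}(U) = {x1, x3} not in τ_X. Therefore f is NOT continuous.


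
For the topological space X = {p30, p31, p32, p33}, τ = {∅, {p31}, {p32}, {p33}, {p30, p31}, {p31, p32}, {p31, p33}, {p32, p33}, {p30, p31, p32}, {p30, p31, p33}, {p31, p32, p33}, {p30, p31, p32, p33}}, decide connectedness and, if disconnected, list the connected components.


(X, τ) is disconnected; components = [{p32}, {p33}, {p30, p31}].

Find clopen sets (U ∈ τ with X ∖ U ∈ τ):
  U = ∅, X ∖ U = {p30, p31, p32, p33} — both open, so U is clopen.
  U = {p32}, X ∖ U = {p30, p31, p33} — both open, so U is clopen.
  U = {p33}, X ∖ U = {p30, p31, p32} — both open, so U is clopen.
  U = {p30, p31}, X ∖ U = {p32, p33} — both open, so U is clopen.
  U = {p32, p33}, X ∖ U = {p30, p31} — both open, so U is clopen.
  U = {p30, p31, p32}, X ∖ U = {p33} — both open, so U is clopen.
  U = {p30, p31, p33}, X ∖ U = {p32} — both open, so U is clopen.
  U = {p30, p31, p32, p33}, X ∖ U = ∅ — both open, so U is clopen.
Nontrivial clopen(s) exist: e.g. {p33}. So (X, τ) is disconnected.
Compute connected components by grouping points that agree on all clopens:
  component: {p32}
  component: {p33}
  component: {p30, p31}


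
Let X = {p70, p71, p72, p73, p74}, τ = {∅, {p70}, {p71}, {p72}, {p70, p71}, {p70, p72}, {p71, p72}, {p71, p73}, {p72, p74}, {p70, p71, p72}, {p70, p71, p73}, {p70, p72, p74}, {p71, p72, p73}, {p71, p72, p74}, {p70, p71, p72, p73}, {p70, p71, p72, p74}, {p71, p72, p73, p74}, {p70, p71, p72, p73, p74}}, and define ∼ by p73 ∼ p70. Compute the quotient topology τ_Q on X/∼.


X/∼ = {[p70=p73], [p71], [p72], [p74]}; |τ_Q| = 9.

Equivalence classes: [p70=p73], [p71], [p72], [p74].
Quotient map π: X → X/∼ sends p70 ↦ [p70=p73], p71 ↦ [p71], p72 ↦ [p72], p73 ↦ [p70=p73], p74 ↦ [p74].
For each subset V ⊆ X/∼, compute π^{-1}(V) ⊆ X and check whether π^{-1}(V) ∈ τ. V is open in τ_Q iff π^{-1}(V) ∈ τ.
  V = {}: π^{-1}(V) = ∅ ∈ τ ✓.
  V = {[p70=p73]}: π^{-1}(V) = {p70, p73} ∉ τ ✗.
  V = {[p71]}: π^{-1}(V) = {p71} ∈ τ ✓.
  V = {[p70=p73], [p71]}: π^{-1}(V) = {p70, p71, p73} ∈ τ ✓.
  V = {[p72]}: π^{-1}(V) = {p72} ∈ τ ✓.
  V = {[p70=p73], [p72]}: π^{-1}(V) = {p70, p72, p73} ∉ τ ✗.
  V = {[p71], [p72]}: π^{-1}(V) = {p71, p72} ∈ τ ✓.
  V = {[p70=p73], [p71], [p72]}: π^{-1}(V) = {p70, p71, p72, p73} ∈ τ ✓.
  V = {[p74]}: π^{-1}(V) = {p74} ∉ τ ✗.
  V = {[p70=p73], [p74]}: π^{-1}(V) = {p70, p73, p74} ∉ τ ✗.
  V = {[p71], [p74]}: π^{-1}(V) = {p71, p74} ∉ τ ✗.
  V = {[p70=p73], [p71], [p74]}: π^{-1}(V) = {p70, p71, p73, p74} ∉ τ ✗.
  V = {[p72], [p74]}: π^{-1}(V) = {p72, p74} ∈ τ ✓.
  V = {[p70=p73], [p72], [p74]}: π^{-1}(V) = {p70, p72, p73, p74} ∉ τ ✗.
  V = {[p71], [p72], [p74]}: π^{-1}(V) = {p71, p72, p74} ∈ τ ✓.
  V = {[p70=p73], [p71], [p72], [p74]}: π^{-1}(V) = {p70, p71, p72, p73, p74} ∈ τ ✓.
Open sets in the quotient: τ_Q = {{}, {[p71]}, {[p70=p73], [p71]}, {[p72]}, {[p71], [p72]}, {[p70=p73], [p71], [p72]}, {[p72], [p74]}, {[p71], [p72], [p74]}, {[p70=p73], [p71], [p72], [p74]}} (9 elements).


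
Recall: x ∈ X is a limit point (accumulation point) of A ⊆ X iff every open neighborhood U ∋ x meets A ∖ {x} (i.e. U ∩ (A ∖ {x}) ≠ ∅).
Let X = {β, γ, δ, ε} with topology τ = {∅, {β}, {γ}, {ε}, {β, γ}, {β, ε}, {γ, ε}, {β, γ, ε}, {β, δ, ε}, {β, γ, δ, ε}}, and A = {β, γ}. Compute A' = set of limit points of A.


A' = {δ}

For each x ∈ X, list the open sets U ∈ τ with x ∈ U, then check whether U ∩ (A ∖ {x}) ≠ ∅ for every such U.
  x = β: open {β} ∋ x has {β} ∩ (A ∖ {β}) = ∅, so x is NOT a limit point.
  x = γ: open {γ} ∋ x has {γ} ∩ (A ∖ {γ}) = ∅, so x is NOT a limit point.
  x = δ: opens ∋ x are {β, δ, ε}, {β, γ, δ, ε}; each meets A ∖ {δ}, so x IS a limit point.
  x = ε: open {ε} ∋ x has {ε} ∩ (A ∖ {ε}) = ∅, so x is NOT a limit point.
Collecting: A' = {δ}.
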